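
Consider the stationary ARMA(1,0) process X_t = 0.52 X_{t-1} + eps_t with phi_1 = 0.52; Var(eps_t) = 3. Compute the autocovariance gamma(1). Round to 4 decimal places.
\gamma(1) = 2.1382

Multiply the model equation by X_{t-k} and take expectations. With theta_0 = psi_0 = 1 and psi_j the MA(infinity) weights, this gives
  gamma(k) - sum_i phi_i gamma(k-i) = c_k,
  c_k = sigma^2 * sum_{j=k..q} theta_j psi_{j-k}   (c_k = 0 for k > q),
using gamma(-m) = gamma(m).
Pure AR (q = 0): c_0 = sigma^2 = 3, c_k = 0 for k >= 1.
Equations for k = 0 and k = 1 (AR order 1):
  gamma(0) = phi_1 gamma(1) + c_0
  gamma(1) = phi_1 gamma(0) + c_1
Substituting the second into the first: gamma(0) (1 - phi_1^2) = c_0 + phi_1 c_1, so
  gamma(0) = c_0 / (1 - phi_1^2) = 3 / (1 - (0.52)^2) = 3 / 0.7296 = 4.111842.
  gamma(1) = phi_1 gamma(0) = (0.52)(4.111842) = 2.138158.
Therefore gamma(1) = 2.1382 (to 4 decimal places).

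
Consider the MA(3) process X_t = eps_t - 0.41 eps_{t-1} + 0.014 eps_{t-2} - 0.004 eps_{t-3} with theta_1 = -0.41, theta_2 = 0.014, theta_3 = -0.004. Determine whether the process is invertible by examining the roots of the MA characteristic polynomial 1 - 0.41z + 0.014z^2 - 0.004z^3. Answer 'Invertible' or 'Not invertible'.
\text{Invertible}

The MA(q) characteristic polynomial is P(z) = 1 - 0.41z + 0.014z^2 - 0.004z^3.
Invertibility requires all roots to lie outside the unit circle, i.e. |z| > 1 for every root.
Degree 3: look for a simple real root z0 first, then factor out (1 - z/z0) and solve the remaining quadratic.
Testing z0 = 2.5: P(2.5) = 1 + (-0.41)(2.5) + (0.014)(2.5)^2 + (-0.004)(2.5)^3
  = 1 + (-1.025) + (0.0875) + (-0.0625) = 0.  So z_0 = 2.5 is a root, |z_0| = 2.5.
Divide out the factor (1 - 0.4 z) = (1 - z/z0) (since 1/z0 = 0.4):
  P(z) = (1 - 0.4 z)(1 + (-0.01) z + (0.01) z^2)
  [check: z-coef -0.01 - (0.4) = -0.41; z^2-coef 0.01 - (0.4)(-0.01) = 0.014; z^3-coef -(0.4)(0.01) = -0.004.]
Remaining roots from the quadratic factor 1 + (-0.01) z + (0.01) z^2:
  Set 1 + (-0.01) z + (0.01) z^2 = 0, i.e. a z^2 + b z + c = 0 with a = 0.01, b = -0.01, c = 1.
  Discriminant D = b^2 - 4ac = (-0.01)^2 - 4*(0.01)*1 = 0.0001 - (0.04) = -0.0399.
  D < 0, so the roots are the complex-conjugate pair z = (-b +/- i sqrt(-D)) / (2a) = 0.5 +/- 9.9875i.
  For a conjugate pair |z|^2 = z * conj(z) = (product of roots) = c/a = 1/(0.01) = 100, so |z| = sqrt(100) = 10 for both roots.
Moduli of all roots: 2.5000, 10.0000, 10.0000.
All moduli strictly greater than 1? Yes.
Verdict: Invertible.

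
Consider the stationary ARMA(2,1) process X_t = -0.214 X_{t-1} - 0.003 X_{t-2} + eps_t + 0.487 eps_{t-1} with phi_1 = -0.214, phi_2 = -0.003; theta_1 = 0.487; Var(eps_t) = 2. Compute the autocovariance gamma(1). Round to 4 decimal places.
\gamma(1) = 0.5109

Multiply the model equation by X_{t-k} and take expectations. With theta_0 = psi_0 = 1 and psi_j the MA(infinity) weights, this gives
  gamma(k) - sum_i phi_i gamma(k-i) = c_k,
  c_k = sigma^2 * sum_{j=k..q} theta_j psi_{j-k}   (c_k = 0 for k > q),
using gamma(-m) = gamma(m).
psi-weights needed (psi_j = theta_j + sum_i phi_i psi_{j-i}):
  psi_1 = theta_1 + phi_1 = 0.487 + (-0.214) = 0.273
Right-hand sides:
  c_0 = sigma^2 (1 + theta_1 psi_1) = 2 * (1 + (0.487)(0.273)) = 2 * 1.132951 = 2.265902
  c_1 = sigma^2 theta_1 = 2 * (0.487) = 0.974
  c_2 = 0
Equations for k = 0, 1, 2 (AR order 2, c_2 = 0):
  (E0) gamma(0) = phi_1 gamma(1) + phi_2 gamma(2) + c_0
  (E1) gamma(1) = phi_1 gamma(0) + phi_2 gamma(1) + c_1
  (E2) gamma(2) = phi_1 gamma(1) + phi_2 gamma(0)
From (E1): gamma(1) = A gamma(0) + B with
  A = phi_1 / (1 - phi_2) = -0.214 / 1.003 = -0.21336,   B = c_1 / (1 - phi_2) = 0.974 / 1.003 = 0.971087.
Insert (E2) into (E0): gamma(0) (1 - phi_2^2) = phi_1 (1 + phi_2) gamma(1) + c_0.
  phi_1 (1 + phi_2) = (-0.214)(0.997) = -0.213358,   1 - phi_2^2 = 0.999991.
Replace gamma(1) by A gamma(0) + B and collect gamma(0):
  gamma(0) [0.999991 - (-0.213358)(-0.21336)] = (-0.213358)(0.971087) + 2.265902
  gamma(0) * 0.954469 = 2.058713
  gamma(0) = 2.058713 / 0.954469 = 2.15692.
  gamma(1) = A gamma(0) + B = (-0.21336)(2.15692) + (0.971087) = 0.510887.
Therefore gamma(1) = 0.5109 (to 4 decimal places).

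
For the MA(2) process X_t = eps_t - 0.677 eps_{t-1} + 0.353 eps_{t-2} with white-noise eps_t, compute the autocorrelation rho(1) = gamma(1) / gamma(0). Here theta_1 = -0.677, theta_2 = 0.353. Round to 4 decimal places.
\rho(1) = -0.5787

For an MA(q) process with theta_0 = 1, the autocovariance is
  gamma(k) = sigma^2 * sum_{i=0..q-k} theta_i * theta_{i+k},
and rho(k) = gamma(k) / gamma(0). Sigma^2 cancels.
  numerator   = (1)*(-0.677) + (-0.677)*(0.353) = -0.915981.
  denominator = (1)^2 + (-0.677)^2 + (0.353)^2 = 1.582938.
  rho(1) = -0.915981 / 1.582938 = -0.5787.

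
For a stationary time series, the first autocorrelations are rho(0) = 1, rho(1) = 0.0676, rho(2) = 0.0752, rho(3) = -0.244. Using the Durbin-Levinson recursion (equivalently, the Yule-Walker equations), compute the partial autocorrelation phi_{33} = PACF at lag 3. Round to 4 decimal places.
\phi_{33} = -0.2560

The PACF at lag k is phi_{kk}, the last component of the solution
to the Yule-Walker system G_k phi = r_k where
  (G_k)_{ij} = rho(|i - j|), (r_k)_i = rho(i), i,j = 1..k.
Equivalently, Durbin-Levinson gives phi_{kk} iteratively:
  phi_{11} = rho(1)
  phi_{kk} = [rho(k) - sum_{j=1..k-1} phi_{k-1,j} rho(k-j)]
            / [1 - sum_{j=1..k-1} phi_{k-1,j} rho(j)],
  phi_{k,j} = phi_{k-1,j} - phi_{kk} phi_{k-1,k-j},  j = 1..k-1.
Step k = 1:
  phi_11 = rho(1) = 0.0676.
Step k = 2:
  phi_22 = [rho(2) - phi_11 rho(1)] / [1 - phi_11 rho(1)] = [0.0752 - (0.0676)(0.0676)] / [1 - (0.0676)(0.0676)]
         = 0.07063024 / 0.99543024 = 0.070954.
  Update: phi_21 = phi_11 - phi_22 phi_11 = 0.0676 - (0.070954)(0.0676) = 0.062803.
Step k = 3:
  phi_33 = [rho(3) - phi_21 rho(2) - phi_22 rho(1)] / [1 - phi_21 rho(1) - phi_22 rho(2)]
    numerator   = -0.244 - (0.062803)(0.0752) - (0.070954)(0.0676) = -0.25351934
    denominator = 1 - (0.062803)(0.0676) - (0.070954)(0.0752) = 0.99041871
  phi_33 = -0.25351934 / 0.99041871 = -0.256.
Therefore phi_{33} = -0.2560.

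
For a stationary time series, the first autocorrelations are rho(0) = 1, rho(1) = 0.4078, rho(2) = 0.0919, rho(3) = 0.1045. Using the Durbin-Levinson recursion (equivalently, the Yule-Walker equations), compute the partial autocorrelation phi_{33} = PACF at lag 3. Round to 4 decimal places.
\phi_{33} = 0.1210

The PACF at lag k is phi_{kk}, the last component of the solution
to the Yule-Walker system G_k phi = r_k where
  (G_k)_{ij} = rho(|i - j|), (r_k)_i = rho(i), i,j = 1..k.
Equivalently, Durbin-Levinson gives phi_{kk} iteratively:
  phi_{11} = rho(1)
  phi_{kk} = [rho(k) - sum_{j=1..k-1} phi_{k-1,j} rho(k-j)]
            / [1 - sum_{j=1..k-1} phi_{k-1,j} rho(j)],
  phi_{k,j} = phi_{k-1,j} - phi_{kk} phi_{k-1,k-j},  j = 1..k-1.
Step k = 1:
  phi_11 = rho(1) = 0.4078.
Step k = 2:
  phi_22 = [rho(2) - phi_11 rho(1)] / [1 - phi_11 rho(1)] = [0.0919 - (0.4078)(0.4078)] / [1 - (0.4078)(0.4078)]
         = -0.07440084 / 0.83369916 = -0.089242.
  Update: phi_21 = phi_11 - phi_22 phi_11 = 0.4078 - (-0.089242)(0.4078) = 0.444193.
Step k = 3:
  phi_33 = [rho(3) - phi_21 rho(2) - phi_22 rho(1)] / [1 - phi_21 rho(1) - phi_22 rho(2)]
    numerator   = 0.1045 - (0.444193)(0.0919) - (-0.089242)(0.4078) = 0.1000715
    denominator = 1 - (0.444193)(0.4078) - (-0.089242)(0.0919) = 0.82705949
  phi_33 = 0.1000715 / 0.82705949 = 0.121.
Therefore phi_{33} = 0.1210.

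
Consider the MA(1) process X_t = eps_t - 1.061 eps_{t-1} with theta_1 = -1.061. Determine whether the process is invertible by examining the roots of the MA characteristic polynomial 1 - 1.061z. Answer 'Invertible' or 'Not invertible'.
\text{Not invertible}

The MA(q) characteristic polynomial is P(z) = 1 - 1.061z.
Invertibility requires all roots to lie outside the unit circle, i.e. |z| > 1 for every root.
This is linear in z: 1 + (-1.061) z = 0  =>  z = -1/(-1.061) = 0.942507,  |z| = 0.942507.
Moduli of all roots: 0.9425.
All moduli strictly greater than 1? No.
Verdict: Not invertible.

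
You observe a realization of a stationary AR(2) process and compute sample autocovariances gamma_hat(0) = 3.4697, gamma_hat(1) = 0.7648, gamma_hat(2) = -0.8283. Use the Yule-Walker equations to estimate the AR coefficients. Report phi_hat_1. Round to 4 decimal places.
\hat\phi_{1} = 0.2870

The Yule-Walker equations for an AR(p) process read, in matrix form,
  Gamma_p phi = r_p,   with   (Gamma_p)_{ij} = gamma(|i - j|),
                       (r_p)_i = gamma(i),   i,j = 1..p.
Substitute the sample gammas (Toeplitz matrix and right-hand side of size 2):
  Gamma_p = [[3.4697, 0.7648], [0.7648, 3.4697]]
  r_p     = [0.7648, -0.8283]
Written out:
  3.4697 phi_1 + 0.7648 phi_2 = 0.7648
  0.7648 phi_1 + 3.4697 phi_2 = -0.8283
Solve by Cramer's rule:
  det = gamma(0)^2 - gamma(1)^2 = (3.4697)^2 - (0.7648)^2 = 12.03881809 - 0.58491904 = 11.45389905
  phi_hat_1 = [gamma(1) gamma(0) - gamma(1) gamma(2)] / det = [(0.7648)(3.4697) - (0.7648)(-0.8283)] / 11.45389905 = 3.2871104 / 11.45389905 = 0.287
  phi_hat_2 = [gamma(0) gamma(2) - gamma(1)^2] / det = [(3.4697)(-0.8283) - (0.7648)^2] / 11.45389905 = -3.45887155 / 11.45389905 = -0.302
So phi_hat = [0.2870, -0.3020].
Therefore phi_hat_1 = 0.2870.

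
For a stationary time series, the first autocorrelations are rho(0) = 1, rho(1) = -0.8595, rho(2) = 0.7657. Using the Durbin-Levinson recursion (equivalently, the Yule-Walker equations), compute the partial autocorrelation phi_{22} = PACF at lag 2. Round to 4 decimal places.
\phi_{22} = 0.1032

The PACF at lag k is phi_{kk}, the last component of the solution
to the Yule-Walker system G_k phi = r_k where
  (G_k)_{ij} = rho(|i - j|), (r_k)_i = rho(i), i,j = 1..k.
Equivalently, Durbin-Levinson gives phi_{kk} iteratively:
  phi_{11} = rho(1)
  phi_{kk} = [rho(k) - sum_{j=1..k-1} phi_{k-1,j} rho(k-j)]
            / [1 - sum_{j=1..k-1} phi_{k-1,j} rho(j)],
  phi_{k,j} = phi_{k-1,j} - phi_{kk} phi_{k-1,k-j},  j = 1..k-1.
Step k = 1:
  phi_11 = rho(1) = -0.8595.
Step k = 2:
  phi_22 = [rho(2) - phi_11 rho(1)] / [1 - phi_11 rho(1)] = [0.7657 - (-0.8595)(-0.8595)] / [1 - (-0.8595)(-0.8595)]
         = 0.02695975 / 0.26125975 = 0.1032.
Therefore phi_{22} = 0.1032.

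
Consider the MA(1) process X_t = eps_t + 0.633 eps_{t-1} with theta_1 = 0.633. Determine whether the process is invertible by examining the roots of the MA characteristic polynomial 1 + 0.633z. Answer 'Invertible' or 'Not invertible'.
\text{Invertible}

The MA(q) characteristic polynomial is P(z) = 1 + 0.633z.
Invertibility requires all roots to lie outside the unit circle, i.e. |z| > 1 for every root.
This is linear in z: 1 + (0.633) z = 0  =>  z = -1/(0.633) = -1.579779,  |z| = 1.579779.
Moduli of all roots: 1.5798.
All moduli strictly greater than 1? Yes.
Verdict: Invertible.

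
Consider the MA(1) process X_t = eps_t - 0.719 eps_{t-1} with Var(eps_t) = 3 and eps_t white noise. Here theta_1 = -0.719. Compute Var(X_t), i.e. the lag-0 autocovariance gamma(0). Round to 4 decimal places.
\gamma(0) = 4.5509

For an MA(q) process X_t = eps_t + sum_i theta_i eps_{t-i} with
Var(eps_t) = sigma^2, the variance is
  gamma(0) = sigma^2 * (1 + sum_i theta_i^2).
  sum_i theta_i^2 = (-0.719)^2 = 0.516961.
  gamma(0) = 3 * (1 + 0.516961) = 3 * 1.516961 = 4.550883, which rounds to 4.5509.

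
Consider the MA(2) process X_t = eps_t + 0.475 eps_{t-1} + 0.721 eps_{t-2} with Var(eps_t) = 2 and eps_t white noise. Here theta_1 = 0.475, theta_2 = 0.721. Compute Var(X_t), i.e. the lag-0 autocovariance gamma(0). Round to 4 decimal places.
\gamma(0) = 3.4909

For an MA(q) process X_t = eps_t + sum_i theta_i eps_{t-i} with
Var(eps_t) = sigma^2, the variance is
  gamma(0) = sigma^2 * (1 + sum_i theta_i^2).
  sum_i theta_i^2 = (0.475)^2 + (0.721)^2 = 0.225625 + 0.519841 = 0.745466.
  gamma(0) = 2 * (1 + 0.745466) = 2 * 1.745466 = 3.490932, which rounds to 3.4909.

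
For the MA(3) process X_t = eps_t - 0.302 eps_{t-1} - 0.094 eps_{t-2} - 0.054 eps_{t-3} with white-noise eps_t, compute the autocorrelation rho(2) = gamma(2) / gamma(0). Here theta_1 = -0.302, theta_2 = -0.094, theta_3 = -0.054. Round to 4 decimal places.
\rho(2) = -0.0704

For an MA(q) process with theta_0 = 1, the autocovariance is
  gamma(k) = sigma^2 * sum_{i=0..q-k} theta_i * theta_{i+k},
and rho(k) = gamma(k) / gamma(0). Sigma^2 cancels.
  numerator   = (1)*(-0.094) + (-0.302)*(-0.054) = -0.077692.
  denominator = (1)^2 + (-0.302)^2 + (-0.094)^2 + (-0.054)^2 = 1.102956.
  rho(2) = -0.077692 / 1.102956 = -0.0704.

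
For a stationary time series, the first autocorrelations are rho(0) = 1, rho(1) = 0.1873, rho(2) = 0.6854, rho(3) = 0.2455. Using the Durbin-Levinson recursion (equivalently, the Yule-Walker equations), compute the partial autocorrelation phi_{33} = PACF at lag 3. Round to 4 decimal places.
\phi_{33} = 0.1470

The PACF at lag k is phi_{kk}, the last component of the solution
to the Yule-Walker system G_k phi = r_k where
  (G_k)_{ij} = rho(|i - j|), (r_k)_i = rho(i), i,j = 1..k.
Equivalently, Durbin-Levinson gives phi_{kk} iteratively:
  phi_{11} = rho(1)
  phi_{kk} = [rho(k) - sum_{j=1..k-1} phi_{k-1,j} rho(k-j)]
            / [1 - sum_{j=1..k-1} phi_{k-1,j} rho(j)],
  phi_{k,j} = phi_{k-1,j} - phi_{kk} phi_{k-1,k-j},  j = 1..k-1.
Step k = 1:
  phi_11 = rho(1) = 0.1873.
Step k = 2:
  phi_22 = [rho(2) - phi_11 rho(1)] / [1 - phi_11 rho(1)] = [0.6854 - (0.1873)(0.1873)] / [1 - (0.1873)(0.1873)]
         = 0.65031871 / 0.96491871 = 0.673962.
  Update: phi_21 = phi_11 - phi_22 phi_11 = 0.1873 - (0.673962)(0.1873) = 0.061067.
Step k = 3:
  phi_33 = [rho(3) - phi_21 rho(2) - phi_22 rho(1)] / [1 - phi_21 rho(1) - phi_22 rho(2)]
    numerator   = 0.2455 - (0.061067)(0.6854) - (0.673962)(0.1873) = 0.07741164
    denominator = 1 - (0.061067)(0.1873) - (0.673962)(0.6854) = 0.5266285
  phi_33 = 0.07741164 / 0.5266285 = 0.147.
Therefore phi_{33} = 0.1470.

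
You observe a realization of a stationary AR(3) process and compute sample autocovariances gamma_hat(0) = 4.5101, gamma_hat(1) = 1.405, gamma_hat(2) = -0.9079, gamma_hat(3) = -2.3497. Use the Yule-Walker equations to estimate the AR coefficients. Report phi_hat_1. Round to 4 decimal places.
\hat\phi_{1} = 0.2770

The Yule-Walker equations for an AR(p) process read, in matrix form,
  Gamma_p phi = r_p,   with   (Gamma_p)_{ij} = gamma(|i - j|),
                       (r_p)_i = gamma(i),   i,j = 1..p.
Substitute the sample gammas (Toeplitz matrix and right-hand side of size 3):
  Gamma_p = [[4.5101, 1.405, -0.9079], [1.405, 4.5101, 1.405], [-0.9079, 1.405, 4.5101]]
  r_p     = [1.405, -0.9079, -2.3497]
Written out (R1..R3):
  (R1) 4.5101 phi_1 + 1.405 phi_2 - 0.9079 phi_3 = 1.405
  (R2) 1.405 phi_1 + 4.5101 phi_2 + 1.405 phi_3 = -0.9079
  (R3) -0.9079 phi_1 + 1.405 phi_2 + 4.5101 phi_3 = -2.3497
Gaussian elimination:
  R2 <- R2 - (1.405/4.5101) R1 = R2 - (0.311523) R1:  4.07241 phi_2 + 1.687832 phi_3 = -1.34559
  R3 <- R3 - (-0.9079/4.5101) R1 = R3 - (-0.201304) R1:  1.687832 phi_2 + 4.327336 phi_3 = -2.066868
  R3 <- R3 - (1.687832/4.07241) R2 = R3 - (0.414455) R2:  3.627806 phi_3 = -1.509181
Back-substitution:
  phi_hat_3 = -1.509181 / 3.627806 = -0.416004
  phi_hat_2 = (-1.34559 - (1.687832)(-0.416004)) / 4.07241 = -0.158001
  phi_hat_1 = (1.405 - (1.405)(-0.158001) - (-0.9079)(-0.416004)) / 4.5101 = 0.277001
So phi_hat = [0.2770, -0.1580, -0.4160].
Therefore phi_hat_1 = 0.2770.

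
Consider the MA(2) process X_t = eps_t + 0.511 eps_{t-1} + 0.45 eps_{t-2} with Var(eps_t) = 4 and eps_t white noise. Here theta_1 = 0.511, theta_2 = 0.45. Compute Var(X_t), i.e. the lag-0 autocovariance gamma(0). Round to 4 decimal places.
\gamma(0) = 5.8545

For an MA(q) process X_t = eps_t + sum_i theta_i eps_{t-i} with
Var(eps_t) = sigma^2, the variance is
  gamma(0) = sigma^2 * (1 + sum_i theta_i^2).
  sum_i theta_i^2 = (0.511)^2 + (0.45)^2 = 0.261121 + 0.2025 = 0.463621.
  gamma(0) = 4 * (1 + 0.463621) = 4 * 1.463621 = 5.854484, which rounds to 5.8545.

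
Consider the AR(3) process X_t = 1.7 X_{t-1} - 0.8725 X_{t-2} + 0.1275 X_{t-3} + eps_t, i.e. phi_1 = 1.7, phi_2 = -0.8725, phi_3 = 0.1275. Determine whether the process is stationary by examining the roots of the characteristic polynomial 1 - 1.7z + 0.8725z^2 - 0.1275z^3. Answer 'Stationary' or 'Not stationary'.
\text{Stationary}

The AR(p) characteristic polynomial is P(z) = 1 - 1.7z + 0.8725z^2 - 0.1275z^3.
Stationarity requires all roots to lie outside the unit circle, i.e. |z| > 1 for every root.
Degree 3: look for a simple real root z0 first, then factor out (1 - z/z0) and solve the remaining quadratic.
Testing z0 = 4: P(4) = 1 + (-1.7)(4) + (0.8725)(4)^2 + (-0.1275)(4)^3
  = 1 + (-6.8) + (13.96) + (-8.16) = 0.  So z_0 = 4 is a root, |z_0| = 4.
Divide out the factor (1 - 0.25 z) = (1 - z/z0) (since 1/z0 = 0.25):
  P(z) = (1 - 0.25 z)(1 + (-1.45) z + (0.51) z^2)
  [check: z-coef -1.45 - (0.25) = -1.7; z^2-coef 0.51 - (0.25)(-1.45) = 0.8725; z^3-coef -(0.25)(0.51) = -0.1275.]
Remaining roots from the quadratic factor 1 + (-1.45) z + (0.51) z^2:
  Set 1 + (-1.45) z + (0.51) z^2 = 0, i.e. a z^2 + b z + c = 0 with a = 0.51, b = -1.45, c = 1.
  Discriminant D = b^2 - 4ac = (-1.45)^2 - 4*(0.51)*1 = 2.1025 - (2.04) = 0.0625.
  D >= 0, so the roots are real: z = (-b +/- sqrt(D)) / (2a) = (1.45 +/- 0.25) / (1.02).
    z_1 = (1.45 + 0.25) / (1.02) = 1.6667,   |z_1| = 1.6667.
    z_2 = (1.45 - 0.25) / (1.02) = 1.1765,   |z_2| = 1.1765.
Moduli of all roots: 4.0000, 1.6667, 1.1765.
All moduli strictly greater than 1? Yes.
Verdict: Stationary.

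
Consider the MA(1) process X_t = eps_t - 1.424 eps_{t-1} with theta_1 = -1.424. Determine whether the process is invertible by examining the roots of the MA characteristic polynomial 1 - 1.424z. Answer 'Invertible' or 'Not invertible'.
\text{Not invertible}

The MA(q) characteristic polynomial is P(z) = 1 - 1.424z.
Invertibility requires all roots to lie outside the unit circle, i.e. |z| > 1 for every root.
This is linear in z: 1 + (-1.424) z = 0  =>  z = -1/(-1.424) = 0.702247,  |z| = 0.702247.
Moduli of all roots: 0.7022.
All moduli strictly greater than 1? No.
Verdict: Not invertible.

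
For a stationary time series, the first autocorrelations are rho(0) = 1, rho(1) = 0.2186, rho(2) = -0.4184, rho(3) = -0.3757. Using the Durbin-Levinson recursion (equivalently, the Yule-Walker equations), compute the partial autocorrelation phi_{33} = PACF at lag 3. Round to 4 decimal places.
\phi_{33} = -0.1829

The PACF at lag k is phi_{kk}, the last component of the solution
to the Yule-Walker system G_k phi = r_k where
  (G_k)_{ij} = rho(|i - j|), (r_k)_i = rho(i), i,j = 1..k.
Equivalently, Durbin-Levinson gives phi_{kk} iteratively:
  phi_{11} = rho(1)
  phi_{kk} = [rho(k) - sum_{j=1..k-1} phi_{k-1,j} rho(k-j)]
            / [1 - sum_{j=1..k-1} phi_{k-1,j} rho(j)],
  phi_{k,j} = phi_{k-1,j} - phi_{kk} phi_{k-1,k-j},  j = 1..k-1.
Step k = 1:
  phi_11 = rho(1) = 0.2186.
Step k = 2:
  phi_22 = [rho(2) - phi_11 rho(1)] / [1 - phi_11 rho(1)] = [-0.4184 - (0.2186)(0.2186)] / [1 - (0.2186)(0.2186)]
         = -0.46618596 / 0.95221404 = -0.489581.
  Update: phi_21 = phi_11 - phi_22 phi_11 = 0.2186 - (-0.489581)(0.2186) = 0.325622.
Step k = 3:
  phi_33 = [rho(3) - phi_21 rho(2) - phi_22 rho(1)] / [1 - phi_21 rho(1) - phi_22 rho(2)]
    numerator   = -0.3757 - (0.325622)(-0.4184) - (-0.489581)(0.2186) = -0.13243716
    denominator = 1 - (0.325622)(0.2186) - (-0.489581)(-0.4184) = 0.72397822
  phi_33 = -0.13243716 / 0.72397822 = -0.1829.
Therefore phi_{33} = -0.1829.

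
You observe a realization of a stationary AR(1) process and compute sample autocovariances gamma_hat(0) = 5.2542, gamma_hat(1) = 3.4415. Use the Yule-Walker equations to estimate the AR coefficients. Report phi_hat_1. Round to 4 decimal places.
\hat\phi_{1} = 0.6550

The Yule-Walker equations for an AR(p) process read, in matrix form,
  Gamma_p phi = r_p,   with   (Gamma_p)_{ij} = gamma(|i - j|),
                       (r_p)_i = gamma(i),   i,j = 1..p.
Substitute the sample gammas (Toeplitz matrix and right-hand side of size 1):
  Gamma_p = [[5.2542]]
  r_p     = [3.4415]
With p = 1 this is the single equation gamma(0) phi_1 = gamma(1):
  phi_hat_1 = gamma(1) / gamma(0) = 3.4415 / 5.2542 = 0.6550.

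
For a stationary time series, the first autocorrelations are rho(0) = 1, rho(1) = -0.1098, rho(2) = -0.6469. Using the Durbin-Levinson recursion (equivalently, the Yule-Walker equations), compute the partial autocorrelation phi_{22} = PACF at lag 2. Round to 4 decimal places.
\phi_{22} = -0.6670

The PACF at lag k is phi_{kk}, the last component of the solution
to the Yule-Walker system G_k phi = r_k where
  (G_k)_{ij} = rho(|i - j|), (r_k)_i = rho(i), i,j = 1..k.
Equivalently, Durbin-Levinson gives phi_{kk} iteratively:
  phi_{11} = rho(1)
  phi_{kk} = [rho(k) - sum_{j=1..k-1} phi_{k-1,j} rho(k-j)]
            / [1 - sum_{j=1..k-1} phi_{k-1,j} rho(j)],
  phi_{k,j} = phi_{k-1,j} - phi_{kk} phi_{k-1,k-j},  j = 1..k-1.
Step k = 1:
  phi_11 = rho(1) = -0.1098.
Step k = 2:
  phi_22 = [rho(2) - phi_11 rho(1)] / [1 - phi_11 rho(1)] = [-0.6469 - (-0.1098)(-0.1098)] / [1 - (-0.1098)(-0.1098)]
         = -0.65895604 / 0.98794396 = -0.667.
Therefore phi_{22} = -0.6670.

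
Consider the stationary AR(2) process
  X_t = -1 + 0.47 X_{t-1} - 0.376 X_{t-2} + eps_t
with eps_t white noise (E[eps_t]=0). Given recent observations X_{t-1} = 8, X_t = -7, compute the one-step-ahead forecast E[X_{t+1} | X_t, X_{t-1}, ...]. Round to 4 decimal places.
E[X_{t+1} \mid \mathcal F_t] = -7.2980

For an AR(p) model X_t = c + sum_i phi_i X_{t-i} + eps_t, the
one-step-ahead conditional mean is
  E[X_{t+1} | X_t, ...] = c + sum_i phi_i X_{t+1-i}.
Substitute known values:
  E[X_{t+1} | ...] = -1 + (0.47) * (-7) + (-0.376) * (8)
                   = -7.2980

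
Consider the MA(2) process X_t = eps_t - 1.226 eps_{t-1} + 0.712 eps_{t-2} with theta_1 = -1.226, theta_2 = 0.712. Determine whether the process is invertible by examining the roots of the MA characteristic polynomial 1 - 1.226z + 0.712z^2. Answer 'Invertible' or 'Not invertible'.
\text{Invertible}

The MA(q) characteristic polynomial is P(z) = 1 - 1.226z + 0.712z^2.
Invertibility requires all roots to lie outside the unit circle, i.e. |z| > 1 for every root.
Set 1 + (-1.226) z + (0.712) z^2 = 0, i.e. a z^2 + b z + c = 0 with a = 0.712, b = -1.226, c = 1.
Discriminant D = b^2 - 4ac = (-1.226)^2 - 4*(0.712)*1 = 1.503076 - (2.848) = -1.344924.
D < 0, so the roots are the complex-conjugate pair z = (-b +/- i sqrt(-D)) / (2a) = 0.861 +/- 0.8144i.
For a conjugate pair |z|^2 = z * conj(z) = (product of roots) = c/a = 1/(0.712) = 1.404494, so |z| = sqrt(1.404494) = 1.1851 for both roots.
Moduli of all roots: 1.1851, 1.1851.
All moduli strictly greater than 1? Yes.
Verdict: Invertible.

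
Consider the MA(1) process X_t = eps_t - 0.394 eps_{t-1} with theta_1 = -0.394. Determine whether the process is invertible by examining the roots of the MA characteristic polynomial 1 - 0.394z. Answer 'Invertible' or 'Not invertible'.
\text{Invertible}

The MA(q) characteristic polynomial is P(z) = 1 - 0.394z.
Invertibility requires all roots to lie outside the unit circle, i.e. |z| > 1 for every root.
This is linear in z: 1 + (-0.394) z = 0  =>  z = -1/(-0.394) = 2.538071,  |z| = 2.538071.
Moduli of all roots: 2.5381.
All moduli strictly greater than 1? Yes.
Verdict: Invertible.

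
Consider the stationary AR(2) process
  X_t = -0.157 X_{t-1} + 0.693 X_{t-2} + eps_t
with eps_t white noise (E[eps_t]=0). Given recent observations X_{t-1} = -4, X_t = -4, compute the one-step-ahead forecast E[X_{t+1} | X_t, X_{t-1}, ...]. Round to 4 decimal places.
E[X_{t+1} \mid \mathcal F_t] = -2.1440

For an AR(p) model X_t = c + sum_i phi_i X_{t-i} + eps_t, the
one-step-ahead conditional mean is
  E[X_{t+1} | X_t, ...] = c + sum_i phi_i X_{t+1-i}.
Substitute known values:
  E[X_{t+1} | ...] = (-0.157) * (-4) + (0.693) * (-4)
                   = -2.1440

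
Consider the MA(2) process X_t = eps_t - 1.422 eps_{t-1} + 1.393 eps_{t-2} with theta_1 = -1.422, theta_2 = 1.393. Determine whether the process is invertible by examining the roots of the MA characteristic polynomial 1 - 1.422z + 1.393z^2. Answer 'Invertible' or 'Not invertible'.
\text{Not invertible}

The MA(q) characteristic polynomial is P(z) = 1 - 1.422z + 1.393z^2.
Invertibility requires all roots to lie outside the unit circle, i.e. |z| > 1 for every root.
Set 1 + (-1.422) z + (1.393) z^2 = 0, i.e. a z^2 + b z + c = 0 with a = 1.393, b = -1.422, c = 1.
Discriminant D = b^2 - 4ac = (-1.422)^2 - 4*(1.393)*1 = 2.022084 - (5.572) = -3.549916.
D < 0, so the roots are the complex-conjugate pair z = (-b +/- i sqrt(-D)) / (2a) = 0.5104 +/- 0.6763i.
For a conjugate pair |z|^2 = z * conj(z) = (product of roots) = c/a = 1/(1.393) = 0.717875, so |z| = sqrt(0.717875) = 0.8473 for both roots.
Moduli of all roots: 0.8473, 0.8473.
All moduli strictly greater than 1? No.
Verdict: Not invertible.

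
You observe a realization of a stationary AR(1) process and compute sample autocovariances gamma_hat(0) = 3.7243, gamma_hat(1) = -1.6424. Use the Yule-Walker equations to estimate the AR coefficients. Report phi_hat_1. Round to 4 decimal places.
\hat\phi_{1} = -0.4410

The Yule-Walker equations for an AR(p) process read, in matrix form,
  Gamma_p phi = r_p,   with   (Gamma_p)_{ij} = gamma(|i - j|),
                       (r_p)_i = gamma(i),   i,j = 1..p.
Substitute the sample gammas (Toeplitz matrix and right-hand side of size 1):
  Gamma_p = [[3.7243]]
  r_p     = [-1.6424]
With p = 1 this is the single equation gamma(0) phi_1 = gamma(1):
  phi_hat_1 = gamma(1) / gamma(0) = -1.6424 / 3.7243 = -0.4410.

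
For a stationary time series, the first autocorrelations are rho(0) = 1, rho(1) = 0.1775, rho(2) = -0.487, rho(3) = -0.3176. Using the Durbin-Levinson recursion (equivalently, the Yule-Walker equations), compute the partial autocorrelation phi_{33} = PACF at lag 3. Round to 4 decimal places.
\phi_{33} = -0.1300

The PACF at lag k is phi_{kk}, the last component of the solution
to the Yule-Walker system G_k phi = r_k where
  (G_k)_{ij} = rho(|i - j|), (r_k)_i = rho(i), i,j = 1..k.
Equivalently, Durbin-Levinson gives phi_{kk} iteratively:
  phi_{11} = rho(1)
  phi_{kk} = [rho(k) - sum_{j=1..k-1} phi_{k-1,j} rho(k-j)]
            / [1 - sum_{j=1..k-1} phi_{k-1,j} rho(j)],
  phi_{k,j} = phi_{k-1,j} - phi_{kk} phi_{k-1,k-j},  j = 1..k-1.
Step k = 1:
  phi_11 = rho(1) = 0.1775.
Step k = 2:
  phi_22 = [rho(2) - phi_11 rho(1)] / [1 - phi_11 rho(1)] = [-0.487 - (0.1775)(0.1775)] / [1 - (0.1775)(0.1775)]
         = -0.51850625 / 0.96849375 = -0.535374.
  Update: phi_21 = phi_11 - phi_22 phi_11 = 0.1775 - (-0.535374)(0.1775) = 0.272529.
Step k = 3:
  phi_33 = [rho(3) - phi_21 rho(2) - phi_22 rho(1)] / [1 - phi_21 rho(1) - phi_22 rho(2)]
    numerator   = -0.3176 - (0.272529)(-0.487) - (-0.535374)(0.1775) = -0.08984958
    denominator = 1 - (0.272529)(0.1775) - (-0.535374)(-0.487) = 0.69089905
  phi_33 = -0.08984958 / 0.69089905 = -0.13.
Therefore phi_{33} = -0.1300.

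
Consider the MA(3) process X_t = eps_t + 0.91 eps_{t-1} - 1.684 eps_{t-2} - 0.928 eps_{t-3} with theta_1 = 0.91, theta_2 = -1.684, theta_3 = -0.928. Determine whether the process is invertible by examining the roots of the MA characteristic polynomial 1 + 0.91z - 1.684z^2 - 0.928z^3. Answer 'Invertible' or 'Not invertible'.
\text{Not invertible}

The MA(q) characteristic polynomial is P(z) = 1 + 0.91z - 1.684z^2 - 0.928z^3.
Invertibility requires all roots to lie outside the unit circle, i.e. |z| > 1 for every root.
Degree 3: look for a simple real root z0 first, then factor out (1 - z/z0) and solve the remaining quadratic.
Testing z0 = -0.625: P(-0.625) = 1 + (0.91)(-0.625) + (-1.684)(-0.625)^2 + (-0.928)(-0.625)^3
  = 1 + (-0.56875) + (-0.657813) + (0.226562) = 0.  So z_0 = -0.625 is a root, |z_0| = 0.625.
Divide out the factor (1 + 1.6 z) = (1 - z/z0) (since 1/z0 = -1.6):
  P(z) = (1 + 1.6 z)(1 + (-0.69) z + (-0.58) z^2)
  [check: z-coef -0.69 - (-1.6) = 0.91; z^2-coef -0.58 - (-1.6)(-0.69) = -1.684; z^3-coef -(-1.6)(-0.58) = -0.928.]
Remaining roots from the quadratic factor 1 + (-0.69) z + (-0.58) z^2:
  Set 1 + (-0.69) z + (-0.58) z^2 = 0, i.e. a z^2 + b z + c = 0 with a = -0.58, b = -0.69, c = 1.
  Discriminant D = b^2 - 4ac = (-0.69)^2 - 4*(-0.58)*1 = 0.4761 - (-2.32) = 2.7961.
  D >= 0, so the roots are real: z = (-b +/- sqrt(D)) / (2a) = (0.69 +/- 1.672154) / (-1.16).
    z_1 = (0.69 + 1.672154) / (-1.16) = -2.0363,   |z_1| = 2.0363.
    z_2 = (0.69 - 1.672154) / (-1.16) = 0.8467,   |z_2| = 0.8467.
Moduli of all roots: 0.6250, 2.0363, 0.8467.
All moduli strictly greater than 1? No.
Verdict: Not invertible.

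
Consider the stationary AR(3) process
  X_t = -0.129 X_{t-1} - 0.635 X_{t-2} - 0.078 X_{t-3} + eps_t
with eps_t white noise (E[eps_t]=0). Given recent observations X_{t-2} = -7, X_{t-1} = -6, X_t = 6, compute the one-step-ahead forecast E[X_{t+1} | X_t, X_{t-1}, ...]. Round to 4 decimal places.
E[X_{t+1} \mid \mathcal F_t] = 3.5820

For an AR(p) model X_t = c + sum_i phi_i X_{t-i} + eps_t, the
one-step-ahead conditional mean is
  E[X_{t+1} | X_t, ...] = c + sum_i phi_i X_{t+1-i}.
Substitute known values:
  E[X_{t+1} | ...] = (-0.129) * (6) + (-0.635) * (-6) + (-0.078) * (-7)
                   = 3.5820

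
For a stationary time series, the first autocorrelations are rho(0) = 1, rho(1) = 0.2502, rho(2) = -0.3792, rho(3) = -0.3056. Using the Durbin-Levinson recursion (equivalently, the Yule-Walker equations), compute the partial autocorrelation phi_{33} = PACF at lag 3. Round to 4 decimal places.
\phi_{33} = -0.0659

The PACF at lag k is phi_{kk}, the last component of the solution
to the Yule-Walker system G_k phi = r_k where
  (G_k)_{ij} = rho(|i - j|), (r_k)_i = rho(i), i,j = 1..k.
Equivalently, Durbin-Levinson gives phi_{kk} iteratively:
  phi_{11} = rho(1)
  phi_{kk} = [rho(k) - sum_{j=1..k-1} phi_{k-1,j} rho(k-j)]
            / [1 - sum_{j=1..k-1} phi_{k-1,j} rho(j)],
  phi_{k,j} = phi_{k-1,j} - phi_{kk} phi_{k-1,k-j},  j = 1..k-1.
Step k = 1:
  phi_11 = rho(1) = 0.2502.
Step k = 2:
  phi_22 = [rho(2) - phi_11 rho(1)] / [1 - phi_11 rho(1)] = [-0.3792 - (0.2502)(0.2502)] / [1 - (0.2502)(0.2502)]
         = -0.44180004 / 0.93739996 = -0.471304.
  Update: phi_21 = phi_11 - phi_22 phi_11 = 0.2502 - (-0.471304)(0.2502) = 0.36812.
Step k = 3:
  phi_33 = [rho(3) - phi_21 rho(2) - phi_22 rho(1)] / [1 - phi_21 rho(1) - phi_22 rho(2)]
    numerator   = -0.3056 - (0.36812)(-0.3792) - (-0.471304)(0.2502) = -0.04808865
    denominator = 1 - (0.36812)(0.2502) - (-0.471304)(-0.3792) = 0.72917798
  phi_33 = -0.04808865 / 0.72917798 = -0.0659.
Therefore phi_{33} = -0.0659.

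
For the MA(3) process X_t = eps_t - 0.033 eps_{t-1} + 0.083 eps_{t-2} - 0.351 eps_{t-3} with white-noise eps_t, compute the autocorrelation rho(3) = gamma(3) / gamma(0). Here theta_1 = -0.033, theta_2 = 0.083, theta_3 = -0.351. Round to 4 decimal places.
\rho(3) = -0.3103

For an MA(q) process with theta_0 = 1, the autocovariance is
  gamma(k) = sigma^2 * sum_{i=0..q-k} theta_i * theta_{i+k},
and rho(k) = gamma(k) / gamma(0). Sigma^2 cancels.
  numerator   = (1)*(-0.351) = -0.351.
  denominator = (1)^2 + (-0.033)^2 + (0.083)^2 + (-0.351)^2 = 1.131179.
  rho(3) = -0.351 / 1.131179 = -0.3103.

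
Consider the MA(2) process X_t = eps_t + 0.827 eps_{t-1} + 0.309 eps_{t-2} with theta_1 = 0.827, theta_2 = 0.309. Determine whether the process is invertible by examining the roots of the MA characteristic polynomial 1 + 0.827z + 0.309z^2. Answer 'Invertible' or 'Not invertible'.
\text{Invertible}

The MA(q) characteristic polynomial is P(z) = 1 + 0.827z + 0.309z^2.
Invertibility requires all roots to lie outside the unit circle, i.e. |z| > 1 for every root.
Set 1 + (0.827) z + (0.309) z^2 = 0, i.e. a z^2 + b z + c = 0 with a = 0.309, b = 0.827, c = 1.
Discriminant D = b^2 - 4ac = (0.827)^2 - 4*(0.309)*1 = 0.683929 - (1.236) = -0.552071.
D < 0, so the roots are the complex-conjugate pair z = (-b +/- i sqrt(-D)) / (2a) = -1.3382 +/- 1.2023i.
For a conjugate pair |z|^2 = z * conj(z) = (product of roots) = c/a = 1/(0.309) = 3.236246, so |z| = sqrt(3.236246) = 1.799 for both roots.
Moduli of all roots: 1.7990, 1.7990.
All moduli strictly greater than 1? Yes.
Verdict: Invertible.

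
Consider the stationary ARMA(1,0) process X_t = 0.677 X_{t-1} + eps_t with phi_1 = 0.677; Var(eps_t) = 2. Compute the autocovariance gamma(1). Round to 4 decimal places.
\gamma(1) = 2.4997

Multiply the model equation by X_{t-k} and take expectations. With theta_0 = psi_0 = 1 and psi_j the MA(infinity) weights, this gives
  gamma(k) - sum_i phi_i gamma(k-i) = c_k,
  c_k = sigma^2 * sum_{j=k..q} theta_j psi_{j-k}   (c_k = 0 for k > q),
using gamma(-m) = gamma(m).
Pure AR (q = 0): c_0 = sigma^2 = 2, c_k = 0 for k >= 1.
Equations for k = 0 and k = 1 (AR order 1):
  gamma(0) = phi_1 gamma(1) + c_0
  gamma(1) = phi_1 gamma(0) + c_1
Substituting the second into the first: gamma(0) (1 - phi_1^2) = c_0 + phi_1 c_1, so
  gamma(0) = c_0 / (1 - phi_1^2) = 2 / (1 - (0.677)^2) = 2 / 0.541671 = 3.692278.
  gamma(1) = phi_1 gamma(0) = (0.677)(3.692278) = 2.499672.
Therefore gamma(1) = 2.4997 (to 4 decimal places).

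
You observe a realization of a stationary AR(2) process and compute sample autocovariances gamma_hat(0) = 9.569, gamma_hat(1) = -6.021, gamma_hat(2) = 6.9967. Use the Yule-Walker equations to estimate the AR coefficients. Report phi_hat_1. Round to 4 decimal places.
\hat\phi_{1} = -0.2800

The Yule-Walker equations for an AR(p) process read, in matrix form,
  Gamma_p phi = r_p,   with   (Gamma_p)_{ij} = gamma(|i - j|),
                       (r_p)_i = gamma(i),   i,j = 1..p.
Substitute the sample gammas (Toeplitz matrix and right-hand side of size 2):
  Gamma_p = [[9.569, -6.021], [-6.021, 9.569]]
  r_p     = [-6.021, 6.9967]
Written out:
  9.569 phi_1 - 6.021 phi_2 = -6.021
  -6.021 phi_1 + 9.569 phi_2 = 6.9967
Solve by Cramer's rule:
  det = gamma(0)^2 - gamma(1)^2 = (9.569)^2 - (-6.021)^2 = 91.565761 - 36.252441 = 55.31332
  phi_hat_1 = [gamma(1) gamma(0) - gamma(1) gamma(2)] / det = [(-6.021)(9.569) - (-6.021)(6.9967)] / 55.31332 = -15.4878183 / 55.31332 = -0.28
  phi_hat_2 = [gamma(0) gamma(2) - gamma(1)^2] / det = [(9.569)(6.9967) - (-6.021)^2] / 55.31332 = 30.6989813 / 55.31332 = 0.555
So phi_hat = [-0.2800, 0.5550].
Therefore phi_hat_1 = -0.2800.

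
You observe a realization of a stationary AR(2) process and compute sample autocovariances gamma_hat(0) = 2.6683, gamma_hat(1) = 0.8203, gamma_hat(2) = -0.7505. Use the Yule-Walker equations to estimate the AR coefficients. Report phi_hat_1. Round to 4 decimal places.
\hat\phi_{1} = 0.4350

The Yule-Walker equations for an AR(p) process read, in matrix form,
  Gamma_p phi = r_p,   with   (Gamma_p)_{ij} = gamma(|i - j|),
                       (r_p)_i = gamma(i),   i,j = 1..p.
Substitute the sample gammas (Toeplitz matrix and right-hand side of size 2):
  Gamma_p = [[2.6683, 0.8203], [0.8203, 2.6683]]
  r_p     = [0.8203, -0.7505]
Written out:
  2.6683 phi_1 + 0.8203 phi_2 = 0.8203
  0.8203 phi_1 + 2.6683 phi_2 = -0.7505
Solve by Cramer's rule:
  det = gamma(0)^2 - gamma(1)^2 = (2.6683)^2 - (0.8203)^2 = 7.11982489 - 0.67289209 = 6.4469328
  phi_hat_1 = [gamma(1) gamma(0) - gamma(1) gamma(2)] / det = [(0.8203)(2.6683) - (0.8203)(-0.7505)] / 6.4469328 = 2.80444164 / 6.4469328 = 0.435
  phi_hat_2 = [gamma(0) gamma(2) - gamma(1)^2] / det = [(2.6683)(-0.7505) - (0.8203)^2] / 6.4469328 = -2.67545124 / 6.4469328 = -0.415
So phi_hat = [0.4350, -0.4150].
Therefore phi_hat_1 = 0.4350.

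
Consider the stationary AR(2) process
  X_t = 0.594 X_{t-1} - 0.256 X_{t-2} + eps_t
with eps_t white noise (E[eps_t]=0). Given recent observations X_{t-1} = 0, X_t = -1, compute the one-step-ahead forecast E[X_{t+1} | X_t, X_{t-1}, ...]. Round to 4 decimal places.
E[X_{t+1} \mid \mathcal F_t] = -0.5940

For an AR(p) model X_t = c + sum_i phi_i X_{t-i} + eps_t, the
one-step-ahead conditional mean is
  E[X_{t+1} | X_t, ...] = c + sum_i phi_i X_{t+1-i}.
Substitute known values:
  E[X_{t+1} | ...] = (0.594) * (-1) + (-0.256) * (0)
                   = -0.5940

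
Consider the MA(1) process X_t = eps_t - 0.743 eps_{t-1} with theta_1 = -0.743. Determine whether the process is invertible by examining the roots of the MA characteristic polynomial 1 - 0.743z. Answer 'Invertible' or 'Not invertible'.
\text{Invertible}

The MA(q) characteristic polynomial is P(z) = 1 - 0.743z.
Invertibility requires all roots to lie outside the unit circle, i.e. |z| > 1 for every root.
This is linear in z: 1 + (-0.743) z = 0  =>  z = -1/(-0.743) = 1.345895,  |z| = 1.345895.
Moduli of all roots: 1.3459.
All moduli strictly greater than 1? Yes.
Verdict: Invertible.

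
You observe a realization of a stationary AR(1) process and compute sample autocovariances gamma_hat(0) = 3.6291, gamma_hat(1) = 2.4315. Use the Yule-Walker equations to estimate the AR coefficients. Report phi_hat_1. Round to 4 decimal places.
\hat\phi_{1} = 0.6700

The Yule-Walker equations for an AR(p) process read, in matrix form,
  Gamma_p phi = r_p,   with   (Gamma_p)_{ij} = gamma(|i - j|),
                       (r_p)_i = gamma(i),   i,j = 1..p.
Substitute the sample gammas (Toeplitz matrix and right-hand side of size 1):
  Gamma_p = [[3.6291]]
  r_p     = [2.4315]
With p = 1 this is the single equation gamma(0) phi_1 = gamma(1):
  phi_hat_1 = gamma(1) / gamma(0) = 2.4315 / 3.6291 = 0.6700.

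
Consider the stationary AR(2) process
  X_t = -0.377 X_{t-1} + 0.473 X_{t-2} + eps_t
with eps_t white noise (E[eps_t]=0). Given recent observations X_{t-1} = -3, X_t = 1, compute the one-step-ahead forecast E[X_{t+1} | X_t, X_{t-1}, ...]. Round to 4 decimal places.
E[X_{t+1} \mid \mathcal F_t] = -1.7960

For an AR(p) model X_t = c + sum_i phi_i X_{t-i} + eps_t, the
one-step-ahead conditional mean is
  E[X_{t+1} | X_t, ...] = c + sum_i phi_i X_{t+1-i}.
Substitute known values:
  E[X_{t+1} | ...] = (-0.377) * (1) + (0.473) * (-3)
                   = -1.7960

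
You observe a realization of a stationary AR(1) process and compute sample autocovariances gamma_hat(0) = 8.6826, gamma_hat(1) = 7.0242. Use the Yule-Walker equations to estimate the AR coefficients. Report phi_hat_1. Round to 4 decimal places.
\hat\phi_{1} = 0.8090

The Yule-Walker equations for an AR(p) process read, in matrix form,
  Gamma_p phi = r_p,   with   (Gamma_p)_{ij} = gamma(|i - j|),
                       (r_p)_i = gamma(i),   i,j = 1..p.
Substitute the sample gammas (Toeplitz matrix and right-hand side of size 1):
  Gamma_p = [[8.6826]]
  r_p     = [7.0242]
With p = 1 this is the single equation gamma(0) phi_1 = gamma(1):
  phi_hat_1 = gamma(1) / gamma(0) = 7.0242 / 8.6826 = 0.8090.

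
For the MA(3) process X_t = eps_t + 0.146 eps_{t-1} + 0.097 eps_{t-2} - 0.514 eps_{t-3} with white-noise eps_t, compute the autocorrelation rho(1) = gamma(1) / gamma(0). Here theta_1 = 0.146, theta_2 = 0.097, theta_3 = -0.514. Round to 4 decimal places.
\rho(1) = 0.0852

For an MA(q) process with theta_0 = 1, the autocovariance is
  gamma(k) = sigma^2 * sum_{i=0..q-k} theta_i * theta_{i+k},
and rho(k) = gamma(k) / gamma(0). Sigma^2 cancels.
  numerator   = (1)*(0.146) + (0.146)*(0.097) + (0.097)*(-0.514) = 0.110304.
  denominator = (1)^2 + (0.146)^2 + (0.097)^2 + (-0.514)^2 = 1.294921.
  rho(1) = 0.110304 / 1.294921 = 0.0852.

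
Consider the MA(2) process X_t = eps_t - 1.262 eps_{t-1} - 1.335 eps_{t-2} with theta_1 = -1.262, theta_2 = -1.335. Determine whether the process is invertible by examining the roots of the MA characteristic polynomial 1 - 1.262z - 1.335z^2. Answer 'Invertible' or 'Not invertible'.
\text{Not invertible}

The MA(q) characteristic polynomial is P(z) = 1 - 1.262z - 1.335z^2.
Invertibility requires all roots to lie outside the unit circle, i.e. |z| > 1 for every root.
Set 1 + (-1.262) z + (-1.335) z^2 = 0, i.e. a z^2 + b z + c = 0 with a = -1.335, b = -1.262, c = 1.
Discriminant D = b^2 - 4ac = (-1.262)^2 - 4*(-1.335)*1 = 1.592644 - (-5.34) = 6.932644.
D >= 0, so the roots are real: z = (-b +/- sqrt(D)) / (2a) = (1.262 +/- 2.632991) / (-2.67).
  z_1 = (1.262 + 2.632991) / (-2.67) = -1.4588,   |z_1| = 1.4588.
  z_2 = (1.262 - 2.632991) / (-2.67) = 0.5135,   |z_2| = 0.5135.
Moduli of all roots: 1.4588, 0.5135.
All moduli strictly greater than 1? No.
Verdict: Not invertible.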